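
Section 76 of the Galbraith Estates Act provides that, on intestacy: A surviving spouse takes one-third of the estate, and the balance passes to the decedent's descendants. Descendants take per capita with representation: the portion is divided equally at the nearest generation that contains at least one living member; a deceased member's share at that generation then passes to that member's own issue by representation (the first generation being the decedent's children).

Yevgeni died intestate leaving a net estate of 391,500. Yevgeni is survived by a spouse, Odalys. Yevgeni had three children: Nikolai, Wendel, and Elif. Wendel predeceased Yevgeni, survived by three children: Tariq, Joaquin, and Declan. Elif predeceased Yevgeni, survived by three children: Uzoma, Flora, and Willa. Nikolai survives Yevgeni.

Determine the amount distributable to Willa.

Willa receives 29,000.

Odalys takes one-third of 391,500 = 130,500. The remaining 261,000 passes to the descendants.
The descendants' portion (261,000) is divided into 3 shares of 87,000: Nikolai takes 87,000; Wendel's 87,000 share passes to Wendel's issue; Elif's 87,000 share passes to Elif's issue.
Wendel's share (87,000) is divided into 3 shares of 29,000: Tariq, Joaquin, and Declan each take 29,000.
Elif's share (87,000) is divided into 3 shares of 29,000: Uzoma, Flora, and Willa each take 29,000.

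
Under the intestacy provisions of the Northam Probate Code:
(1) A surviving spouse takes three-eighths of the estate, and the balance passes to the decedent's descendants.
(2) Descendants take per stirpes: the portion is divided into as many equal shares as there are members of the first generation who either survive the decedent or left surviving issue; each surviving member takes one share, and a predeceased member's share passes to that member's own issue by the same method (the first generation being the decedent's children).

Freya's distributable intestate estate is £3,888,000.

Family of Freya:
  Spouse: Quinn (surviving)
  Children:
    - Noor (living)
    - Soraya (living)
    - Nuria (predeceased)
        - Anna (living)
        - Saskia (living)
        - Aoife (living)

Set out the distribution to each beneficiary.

Quinn: £1,458,000; Noor: £810,000; Soraya: £810,000; Anna: £270,000; Saskia: £270,000; Aoife: £270,000

Quinn takes three-eighths of £3,888,000 = £1,458,000. The remaining £2,430,000 passes to the descendants.
The descendants' portion (£2,430,000) is divided into 3 shares of £810,000: Noor and Soraya each take £810,000; Nuria's £810,000 share passes to Nuria's issue.
Nuria's share (£810,000) is divided into 3 shares of £270,000: Anna, Saskia, and Aoife each take £270,000.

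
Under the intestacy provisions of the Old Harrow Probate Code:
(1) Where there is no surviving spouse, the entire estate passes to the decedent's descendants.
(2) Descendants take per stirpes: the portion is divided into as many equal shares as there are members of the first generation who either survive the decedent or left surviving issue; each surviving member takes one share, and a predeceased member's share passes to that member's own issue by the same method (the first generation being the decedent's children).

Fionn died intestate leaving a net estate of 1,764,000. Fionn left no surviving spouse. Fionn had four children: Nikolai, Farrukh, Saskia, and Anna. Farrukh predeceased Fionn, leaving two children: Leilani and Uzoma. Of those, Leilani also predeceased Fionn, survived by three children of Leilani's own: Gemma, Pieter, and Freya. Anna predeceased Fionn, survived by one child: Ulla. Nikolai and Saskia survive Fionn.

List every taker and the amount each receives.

Nikolai: 441,000; Gemma: 73,500; Pieter: 73,500; Freya: 73,500; Uzoma: 220,500; Saskia: 441,000; Ulla: 441,000

The entire 1,764,000 passes to the descendants.
That amount (1,764,000) is divided into 4 shares of 441,000: Nikolai and Saskia each take 441,000; Farrukh's 441,000 share passes to Farrukh's issue; Anna's 441,000 share passes to Anna's issue.
Farrukh's share (441,000) is divided into 2 shares of 220,500: Uzoma takes 220,500; Leilani's 220,500 share passes to Leilani's issue.
Leilani's share (220,500) is divided into 3 shares of 73,500: Gemma, Pieter, and Freya each take 73,500.
Anna's share (441,000) passes entirely to Ulla.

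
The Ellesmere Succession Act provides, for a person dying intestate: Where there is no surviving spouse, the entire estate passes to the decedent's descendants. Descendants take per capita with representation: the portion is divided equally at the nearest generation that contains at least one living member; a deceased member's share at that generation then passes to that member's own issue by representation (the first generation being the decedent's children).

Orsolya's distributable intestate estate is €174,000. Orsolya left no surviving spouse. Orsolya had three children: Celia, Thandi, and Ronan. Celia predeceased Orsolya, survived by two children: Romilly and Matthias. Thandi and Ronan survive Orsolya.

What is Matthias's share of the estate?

The entire €174,000 passes to the descendants.
That amount (€174,000) is divided into 3 shares of €58,000: Thandi and Ronan each take €58,000; Celia's €58,000 share passes to Celia's issue.
Celia's share (€58,000) is divided into 2 shares of €29,000: Romilly and Matthias each take €29,000.

Matthias receives €29,000.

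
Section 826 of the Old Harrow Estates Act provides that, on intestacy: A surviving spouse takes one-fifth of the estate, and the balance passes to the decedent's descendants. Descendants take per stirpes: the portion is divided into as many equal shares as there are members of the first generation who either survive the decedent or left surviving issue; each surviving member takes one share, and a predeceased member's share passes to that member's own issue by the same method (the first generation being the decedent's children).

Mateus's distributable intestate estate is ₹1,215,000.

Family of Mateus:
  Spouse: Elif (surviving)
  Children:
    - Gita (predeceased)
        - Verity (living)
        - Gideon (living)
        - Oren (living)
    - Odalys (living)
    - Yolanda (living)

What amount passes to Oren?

Elif takes one-fifth of ₹1,215,000 = ₹243,000. The remaining ₹972,000 passes to the descendants.
The descendants' portion (₹972,000) is divided into 3 shares of ₹324,000: Odalys and Yolanda each take ₹324,000; Gita's ₹324,000 share passes to Gita's issue.
Gita's share (₹324,000) is divided into 3 shares of ₹108,000: Verity, Gideon, and Oren each take ₹108,000.

Oren receives ₹108,000.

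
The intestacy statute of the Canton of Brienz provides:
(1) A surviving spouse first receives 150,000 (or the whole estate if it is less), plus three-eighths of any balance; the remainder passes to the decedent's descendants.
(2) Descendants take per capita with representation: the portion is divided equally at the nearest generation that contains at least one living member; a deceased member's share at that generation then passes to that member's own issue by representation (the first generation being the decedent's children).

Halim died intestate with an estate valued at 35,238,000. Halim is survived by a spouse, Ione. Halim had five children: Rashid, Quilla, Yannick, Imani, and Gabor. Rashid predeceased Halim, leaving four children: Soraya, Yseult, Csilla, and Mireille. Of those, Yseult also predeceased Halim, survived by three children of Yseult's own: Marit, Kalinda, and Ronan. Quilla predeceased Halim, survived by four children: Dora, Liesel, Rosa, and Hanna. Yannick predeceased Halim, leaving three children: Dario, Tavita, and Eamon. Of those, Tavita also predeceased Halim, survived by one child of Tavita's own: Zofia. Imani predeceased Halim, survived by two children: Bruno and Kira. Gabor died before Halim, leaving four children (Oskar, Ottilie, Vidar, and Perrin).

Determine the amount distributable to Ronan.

Ione first takes 150,000, leaving a balance of 35,088,000. Ione then takes three-eighths of the balance (13,158,000), for a total of 13,308,000. The remaining 21,930,000 passes to the descendants.
No child survives, so the initial division is made at the grandchildren's generation.
The descendants' portion (21,930,000) is divided into 17 shares of 1,290,000: Soraya, Csilla, Mireille, Dora, Liesel, Rosa, Hanna, Dario, Eamon, Bruno, Kira, Oskar, Ottilie, Vidar, and Perrin each take 1,290,000; Yseult's 1,290,000 share passes to Yseult's issue; Tavita's 1,290,000 share passes to Tavita's issue.
Yseult's share (1,290,000) is divided into 3 shares of 430,000: Marit, Kalinda, and Ronan each take 430,000.
Tavita's share (1,290,000) passes entirely to Zofia.

Ronan receives 430,000.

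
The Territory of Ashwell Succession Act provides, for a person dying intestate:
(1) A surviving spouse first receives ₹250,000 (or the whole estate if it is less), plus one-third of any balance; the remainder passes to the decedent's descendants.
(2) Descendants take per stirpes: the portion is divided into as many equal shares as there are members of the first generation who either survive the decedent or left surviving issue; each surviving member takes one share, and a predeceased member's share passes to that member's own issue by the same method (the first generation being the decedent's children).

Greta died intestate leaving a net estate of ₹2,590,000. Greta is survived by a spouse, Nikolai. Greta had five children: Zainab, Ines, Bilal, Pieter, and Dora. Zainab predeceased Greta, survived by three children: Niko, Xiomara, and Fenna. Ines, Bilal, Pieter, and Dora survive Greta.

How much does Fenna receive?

Nikolai first takes ₹250,000, leaving a balance of ₹2,340,000. Nikolai then takes one-third of the balance (₹780,000), for a total of ₹1,030,000. The remaining ₹1,560,000 passes to the descendants.
The descendants' portion (₹1,560,000) is divided into 5 shares of ₹312,000: Ines, Bilal, Pieter, and Dora each take ₹312,000; Zainab's ₹312,000 share passes to Zainab's issue.
Zainab's share (₹312,000) is divided into 3 shares of ₹104,000: Niko, Xiomara, and Fenna each take ₹104,000.

Fenna receives ₹104,000.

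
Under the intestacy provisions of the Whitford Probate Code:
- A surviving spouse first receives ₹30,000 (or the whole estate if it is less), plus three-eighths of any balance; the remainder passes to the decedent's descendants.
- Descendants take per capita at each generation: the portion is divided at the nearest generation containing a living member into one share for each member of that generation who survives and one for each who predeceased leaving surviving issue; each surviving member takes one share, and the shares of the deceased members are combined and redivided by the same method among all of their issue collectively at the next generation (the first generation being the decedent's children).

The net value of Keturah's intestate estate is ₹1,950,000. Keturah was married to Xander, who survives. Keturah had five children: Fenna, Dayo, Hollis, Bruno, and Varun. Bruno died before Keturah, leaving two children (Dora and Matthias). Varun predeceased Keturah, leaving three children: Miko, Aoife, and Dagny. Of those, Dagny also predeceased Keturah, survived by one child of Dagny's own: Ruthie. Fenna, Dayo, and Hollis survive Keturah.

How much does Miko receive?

Xander first takes ₹30,000, leaving a balance of ₹1,920,000. Xander then takes three-eighths of the balance (₹720,000), for a total of ₹750,000. The remaining ₹1,200,000 passes to the descendants.
The descendants' portion (₹1,200,000) is divided at the children's generation into 5 shares of ₹240,000. Fenna, Dayo, and Hollis each take ₹240,000. The 2 shares of the deceased (Bruno and Varun) are combined into a pool of ₹480,000.
That pool (₹480,000) is divided at the grandchildren's generation into 5 shares of ₹96,000. Dora, Matthias, Miko, and Aoife each take ₹96,000. The remaining share for the deceased Dagny (₹96,000) is carried to the next generation.
That pool (₹96,000) passes entirely to Ruthie, the sole taker at the great-grandchildren's generation.

Miko receives ₹96,000.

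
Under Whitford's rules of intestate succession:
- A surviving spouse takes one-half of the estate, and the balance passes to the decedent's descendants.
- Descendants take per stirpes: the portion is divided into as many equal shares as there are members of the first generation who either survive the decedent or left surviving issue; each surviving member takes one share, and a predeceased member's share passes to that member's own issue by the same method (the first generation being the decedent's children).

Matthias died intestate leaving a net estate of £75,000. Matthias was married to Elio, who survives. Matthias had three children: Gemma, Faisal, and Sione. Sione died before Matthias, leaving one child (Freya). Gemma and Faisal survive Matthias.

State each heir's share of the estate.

Elio takes one-half of £75,000 = £37,500. The remaining £37,500 passes to the descendants.
The descendants' portion (£37,500) is divided into 3 shares of £12,500: Gemma and Faisal each take £12,500; Sione's £12,500 share passes to Sione's issue.
Sione's share (£12,500) passes entirely to Freya.

Elio: £37,500; Gemma: £12,500; Faisal: £12,500; Freya: £12,500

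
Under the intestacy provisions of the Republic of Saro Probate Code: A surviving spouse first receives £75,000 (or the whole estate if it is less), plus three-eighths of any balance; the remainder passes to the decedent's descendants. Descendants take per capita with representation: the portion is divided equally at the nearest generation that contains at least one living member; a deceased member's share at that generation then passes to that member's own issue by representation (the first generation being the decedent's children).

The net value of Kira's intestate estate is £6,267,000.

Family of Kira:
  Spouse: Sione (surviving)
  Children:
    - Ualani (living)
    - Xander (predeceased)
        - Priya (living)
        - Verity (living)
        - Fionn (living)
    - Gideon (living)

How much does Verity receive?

Sione first takes £75,000, leaving a balance of £6,192,000. Sione then takes three-eighths of the balance (£2,322,000), for a total of £2,397,000. The remaining £3,870,000 passes to the descendants.
The descendants' portion (£3,870,000) is divided into 3 shares of £1,290,000: Ualani and Gideon each take £1,290,000; Xander's £1,290,000 share passes to Xander's issue.
Xander's share (£1,290,000) is divided into 3 shares of £430,000: Priya, Verity, and Fionn each take £430,000.

Verity receives £430,000.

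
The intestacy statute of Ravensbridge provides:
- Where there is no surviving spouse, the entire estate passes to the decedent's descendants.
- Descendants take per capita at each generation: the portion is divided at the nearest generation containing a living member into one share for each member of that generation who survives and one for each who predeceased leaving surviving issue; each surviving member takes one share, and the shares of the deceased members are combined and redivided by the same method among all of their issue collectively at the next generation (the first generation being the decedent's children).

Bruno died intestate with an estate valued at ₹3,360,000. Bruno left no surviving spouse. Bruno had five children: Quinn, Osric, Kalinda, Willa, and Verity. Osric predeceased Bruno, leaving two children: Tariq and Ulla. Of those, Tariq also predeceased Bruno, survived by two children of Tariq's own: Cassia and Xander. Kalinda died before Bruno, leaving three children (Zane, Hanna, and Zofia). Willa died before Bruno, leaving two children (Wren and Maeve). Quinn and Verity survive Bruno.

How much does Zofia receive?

The entire ₹3,360,000 passes to the descendants.
That amount (₹3,360,000) is divided at the children's generation into 5 shares of ₹672,000. Quinn and Verity each take ₹672,000. The 3 shares of the deceased (Osric, Kalinda, and Willa) are combined into a pool of ₹2,016,000.
That pool (₹2,016,000) is divided at the grandchildren's generation into 7 shares of ₹288,000. Ulla, Zane, Hanna, Zofia, Wren, and Maeve each take ₹288,000. The remaining share for the deceased Tariq (₹288,000) is carried to the next generation.
That pool (₹288,000) is divided at the great-grandchildren's generation equally among Cassia and Xander: ₹144,000 each.

Zofia receives ₹288,000.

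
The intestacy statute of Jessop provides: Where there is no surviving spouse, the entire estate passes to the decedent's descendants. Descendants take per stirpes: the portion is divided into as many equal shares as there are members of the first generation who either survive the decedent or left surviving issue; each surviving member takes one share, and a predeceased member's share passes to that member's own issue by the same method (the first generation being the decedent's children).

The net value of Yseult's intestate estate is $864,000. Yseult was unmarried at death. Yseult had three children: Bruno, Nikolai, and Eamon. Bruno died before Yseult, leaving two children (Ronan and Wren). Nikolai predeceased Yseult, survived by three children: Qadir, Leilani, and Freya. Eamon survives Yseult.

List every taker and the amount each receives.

The entire $864,000 passes to the descendants.
That amount ($864,000) is divided into 3 shares of $288,000: Eamon takes $288,000; Bruno's $288,000 share passes to Bruno's issue; Nikolai's $288,000 share passes to Nikolai's issue.
Bruno's share ($288,000) is divided into 2 shares of $144,000: Ronan and Wren each take $144,000.
Nikolai's share ($288,000) is divided into 3 shares of $96,000: Qadir, Leilani, and Freya each take $96,000.

Ronan: $144,000; Wren: $144,000; Qadir: $96,000; Leilani: $96,000; Freya: $96,000; Eamon: $288,000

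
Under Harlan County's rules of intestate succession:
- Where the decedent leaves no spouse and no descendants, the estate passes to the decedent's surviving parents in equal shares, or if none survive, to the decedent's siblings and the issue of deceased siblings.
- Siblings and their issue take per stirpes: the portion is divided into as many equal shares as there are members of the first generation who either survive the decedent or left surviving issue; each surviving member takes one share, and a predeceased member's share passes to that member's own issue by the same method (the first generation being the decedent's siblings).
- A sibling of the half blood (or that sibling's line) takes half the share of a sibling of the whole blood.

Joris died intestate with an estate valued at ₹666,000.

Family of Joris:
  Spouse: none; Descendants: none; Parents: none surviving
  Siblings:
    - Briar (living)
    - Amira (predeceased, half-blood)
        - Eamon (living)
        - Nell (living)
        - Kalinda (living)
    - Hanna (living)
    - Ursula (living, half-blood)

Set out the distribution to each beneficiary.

The entire ₹666,000 passes to the siblings and their issue.
Counting each half-blood sibling's line as half a unit, there are 3 units in ₹666,000, so one unit is ₹222,000. Whole-blood lines (Briar and Hanna) take ₹222,000 each; half-blood lines (Amira and Ursula) take ₹111,000 each.
Amira's share (₹111,000) is divided into 3 shares of ₹37,000: Eamon, Nell, and Kalinda each take ₹37,000.

Briar: ₹222,000; Eamon: ₹37,000; Nell: ₹37,000; Kalinda: ₹37,000; Hanna: ₹222,000; Ursula: ₹111,000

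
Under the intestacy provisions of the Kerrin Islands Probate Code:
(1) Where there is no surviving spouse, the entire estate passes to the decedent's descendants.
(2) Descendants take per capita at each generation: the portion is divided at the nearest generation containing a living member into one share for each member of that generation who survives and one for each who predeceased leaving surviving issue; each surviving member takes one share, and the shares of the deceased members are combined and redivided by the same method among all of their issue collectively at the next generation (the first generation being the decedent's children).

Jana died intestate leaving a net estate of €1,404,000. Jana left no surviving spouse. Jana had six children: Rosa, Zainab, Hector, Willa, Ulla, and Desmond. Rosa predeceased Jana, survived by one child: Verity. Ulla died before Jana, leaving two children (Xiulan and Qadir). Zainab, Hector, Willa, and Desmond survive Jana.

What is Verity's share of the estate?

The entire €1,404,000 passes to the descendants.
That amount (€1,404,000) is divided at the children's generation into 6 shares of €234,000. Zainab, Hector, Willa, and Desmond each take €234,000. The 2 shares of the deceased (Rosa and Ulla) are combined into a pool of €468,000.
That pool (€468,000) is divided at the grandchildren's generation equally among Verity, Xiulan, and Qadir: €156,000 each.

Verity receives €156,000.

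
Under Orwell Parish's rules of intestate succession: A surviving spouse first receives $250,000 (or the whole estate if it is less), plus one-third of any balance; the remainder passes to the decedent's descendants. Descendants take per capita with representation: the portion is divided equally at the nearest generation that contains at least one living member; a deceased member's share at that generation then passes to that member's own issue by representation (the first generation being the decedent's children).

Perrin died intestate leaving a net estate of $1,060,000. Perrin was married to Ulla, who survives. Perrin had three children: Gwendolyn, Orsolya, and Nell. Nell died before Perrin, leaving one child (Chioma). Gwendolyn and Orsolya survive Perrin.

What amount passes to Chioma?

Chioma receives $180,000.

Ulla first takes $250,000, leaving a balance of $810,000. Ulla then takes one-third of the balance ($270,000), for a total of $520,000. The remaining $540,000 passes to the descendants.
The descendants' portion ($540,000) is divided into 3 shares of $180,000: Gwendolyn and Orsolya each take $180,000; Nell's $180,000 share passes to Nell's issue.
Nell's share ($180,000) passes entirely to Chioma.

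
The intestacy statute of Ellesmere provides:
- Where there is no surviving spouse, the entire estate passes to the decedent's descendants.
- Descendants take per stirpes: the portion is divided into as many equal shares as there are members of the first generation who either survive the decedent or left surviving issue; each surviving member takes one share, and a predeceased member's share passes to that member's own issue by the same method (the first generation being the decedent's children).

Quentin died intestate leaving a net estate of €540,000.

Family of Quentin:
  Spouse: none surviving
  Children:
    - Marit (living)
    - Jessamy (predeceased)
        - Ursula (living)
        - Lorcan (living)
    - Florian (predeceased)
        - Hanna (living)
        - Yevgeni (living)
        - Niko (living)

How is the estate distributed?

Marit: €180,000; Ursula: €90,000; Lorcan: €90,000; Hanna: €60,000; Yevgeni: €60,000; Niko: €60,000

The entire €540,000 passes to the descendants.
That amount (€540,000) is divided into 3 shares of €180,000: Marit takes €180,000; Jessamy's €180,000 share passes to Jessamy's issue; Florian's €180,000 share passes to Florian's issue.
Jessamy's share (€180,000) is divided into 2 shares of €90,000: Ursula and Lorcan each take €90,000.
Florian's share (€180,000) is divided into 3 shares of €60,000: Hanna, Yevgeni, and Niko each take €60,000.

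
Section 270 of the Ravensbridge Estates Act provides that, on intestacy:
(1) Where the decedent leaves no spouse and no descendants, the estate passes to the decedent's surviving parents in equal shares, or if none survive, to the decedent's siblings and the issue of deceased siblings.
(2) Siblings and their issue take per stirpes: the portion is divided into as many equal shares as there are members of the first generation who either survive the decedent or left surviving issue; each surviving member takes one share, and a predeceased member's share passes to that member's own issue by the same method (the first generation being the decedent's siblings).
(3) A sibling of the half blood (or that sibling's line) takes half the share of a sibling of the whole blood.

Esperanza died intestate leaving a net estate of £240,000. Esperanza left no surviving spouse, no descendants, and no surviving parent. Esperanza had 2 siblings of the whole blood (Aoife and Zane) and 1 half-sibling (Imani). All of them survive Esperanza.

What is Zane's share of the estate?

Zane receives £96,000.

The entire £240,000 passes to the siblings and their issue.
Counting each half-blood sibling's line as half a unit, there are 5/2 units in £240,000, so one unit is £96,000. Whole-blood lines (Aoife and Zane) take £96,000 each; half-blood lines (Imani) take £48,000 each.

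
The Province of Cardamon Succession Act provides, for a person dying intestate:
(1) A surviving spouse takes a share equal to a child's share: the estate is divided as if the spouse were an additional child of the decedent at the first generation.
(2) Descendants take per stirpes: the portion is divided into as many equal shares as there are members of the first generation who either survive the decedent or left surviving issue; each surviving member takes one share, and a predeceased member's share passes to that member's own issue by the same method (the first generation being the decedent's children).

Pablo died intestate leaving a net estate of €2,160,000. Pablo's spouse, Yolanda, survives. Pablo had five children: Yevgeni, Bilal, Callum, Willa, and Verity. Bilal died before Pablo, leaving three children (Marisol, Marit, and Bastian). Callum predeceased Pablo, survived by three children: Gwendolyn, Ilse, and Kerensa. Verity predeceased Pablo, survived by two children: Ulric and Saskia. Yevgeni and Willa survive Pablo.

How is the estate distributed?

Yolanda: €360,000; Yevgeni: €360,000; Marisol: €120,000; Marit: €120,000; Bastian: €120,000; Gwendolyn: €120,000; Ilse: €120,000; Kerensa: €120,000; Willa: €360,000; Ulric: €180,000; Saskia: €180,000

The spouse counts as an additional share at the children's level, so there are 6 primary shares of €360,000. Yolanda takes one such share (€360,000).
The children's combined portion (€1,800,000) is divided into 5 shares of €360,000: Yevgeni and Willa each take €360,000; Bilal's €360,000 share passes to Bilal's issue; Callum's €360,000 share passes to Callum's issue; Verity's €360,000 share passes to Verity's issue.
Bilal's share (€360,000) is divided into 3 shares of €120,000: Marisol, Marit, and Bastian each take €120,000.
Callum's share (€360,000) is divided into 3 shares of €120,000: Gwendolyn, Ilse, and Kerensa each take €120,000.
Verity's share (€360,000) is divided into 2 shares of €180,000: Ulric and Saskia each take €180,000.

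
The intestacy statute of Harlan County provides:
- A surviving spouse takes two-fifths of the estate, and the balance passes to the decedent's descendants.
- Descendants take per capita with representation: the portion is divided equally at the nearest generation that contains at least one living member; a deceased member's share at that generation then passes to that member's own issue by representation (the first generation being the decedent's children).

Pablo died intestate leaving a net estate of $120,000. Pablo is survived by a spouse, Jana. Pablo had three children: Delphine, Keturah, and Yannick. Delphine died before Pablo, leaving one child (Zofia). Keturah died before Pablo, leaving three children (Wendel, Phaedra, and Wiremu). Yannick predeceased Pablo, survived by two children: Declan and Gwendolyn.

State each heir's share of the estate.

Jana: $48,000; Zofia: $12,000; Wendel: $12,000; Phaedra: $12,000; Wiremu: $12,000; Declan: $12,000; Gwendolyn: $12,000

Jana takes two-fifths of $120,000 = $48,000. The remaining $72,000 passes to the descendants.
No child survives, so the initial division is made at the grandchildren's generation.
The descendants' portion ($72,000) is divided into 6 shares of $12,000: Zofia, Wendel, Phaedra, Wiremu, Declan, and Gwendolyn each take $12,000.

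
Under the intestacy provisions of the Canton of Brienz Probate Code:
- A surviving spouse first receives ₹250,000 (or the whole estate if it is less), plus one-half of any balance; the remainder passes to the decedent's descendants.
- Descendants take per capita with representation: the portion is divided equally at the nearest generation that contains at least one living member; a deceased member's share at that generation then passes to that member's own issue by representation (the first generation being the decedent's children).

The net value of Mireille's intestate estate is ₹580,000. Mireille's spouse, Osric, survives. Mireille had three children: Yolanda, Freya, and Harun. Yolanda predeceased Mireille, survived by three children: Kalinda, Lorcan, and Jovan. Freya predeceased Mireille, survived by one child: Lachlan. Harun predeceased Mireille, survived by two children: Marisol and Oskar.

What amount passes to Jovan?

Jovan receives ₹27,500.

Osric first takes ₹250,000, leaving a balance of ₹330,000. Osric then takes one-half of the balance (₹165,000), for a total of ₹415,000. The remaining ₹165,000 passes to the descendants.
No child survives, so the initial division is made at the grandchildren's generation.
The descendants' portion (₹165,000) is divided into 6 shares of ₹27,500: Kalinda, Lorcan, Jovan, Lachlan, Marisol, and Oskar each take ₹27,500.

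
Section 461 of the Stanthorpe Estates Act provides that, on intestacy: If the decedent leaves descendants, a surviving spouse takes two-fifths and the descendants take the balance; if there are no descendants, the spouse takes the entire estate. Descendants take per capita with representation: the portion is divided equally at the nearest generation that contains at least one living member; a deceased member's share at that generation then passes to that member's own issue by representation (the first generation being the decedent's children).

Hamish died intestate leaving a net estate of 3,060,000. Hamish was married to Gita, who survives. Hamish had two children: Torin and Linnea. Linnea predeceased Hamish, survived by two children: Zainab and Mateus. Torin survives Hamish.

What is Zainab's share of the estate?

Gita takes two-fifths of 3,060,000 = 1,224,000. The remaining 1,836,000 passes to the descendants.
The descendants' portion (1,836,000) is divided into 2 shares of 918,000: Torin takes 918,000; Linnea's 918,000 share passes to Linnea's issue.
Linnea's share (918,000) is divided into 2 shares of 459,000: Zainab and Mateus each take 459,000.

Zainab receives 459,000.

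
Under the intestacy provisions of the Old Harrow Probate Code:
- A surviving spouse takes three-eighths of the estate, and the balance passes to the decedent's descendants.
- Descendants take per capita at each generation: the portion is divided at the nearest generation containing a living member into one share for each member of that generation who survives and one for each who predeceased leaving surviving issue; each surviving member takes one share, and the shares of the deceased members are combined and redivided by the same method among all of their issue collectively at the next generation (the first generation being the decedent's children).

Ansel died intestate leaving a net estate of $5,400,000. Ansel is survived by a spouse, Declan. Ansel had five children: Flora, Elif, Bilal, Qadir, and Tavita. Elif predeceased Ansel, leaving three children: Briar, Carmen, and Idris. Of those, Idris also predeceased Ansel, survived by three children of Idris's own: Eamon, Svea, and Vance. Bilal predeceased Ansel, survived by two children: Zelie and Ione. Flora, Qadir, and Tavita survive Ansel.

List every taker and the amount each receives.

Declan: $2,025,000; Flora: $675,000; Briar: $270,000; Carmen: $270,000; Eamon: $90,000; Svea: $90,000; Vance: $90,000; Zelie: $270,000; Ione: $270,000; Qadir: $675,000; Tavita: $675,000

Declan takes three-eighths of $5,400,000 = $2,025,000. The remaining $3,375,000 passes to the descendants.
The descendants' portion ($3,375,000) is divided at the children's generation into 5 shares of $675,000. Flora, Qadir, and Tavita each take $675,000. The 2 shares of the deceased (Elif and Bilal) are combined into a pool of $1,350,000.
That pool ($1,350,000) is divided at the grandchildren's generation into 5 shares of $270,000. Briar, Carmen, Zelie, and Ione each take $270,000. The remaining share for the deceased Idris ($270,000) is carried to the next generation.
That pool ($270,000) is divided at the great-grandchildren's generation equally among Eamon, Svea, and Vance: $90,000 each.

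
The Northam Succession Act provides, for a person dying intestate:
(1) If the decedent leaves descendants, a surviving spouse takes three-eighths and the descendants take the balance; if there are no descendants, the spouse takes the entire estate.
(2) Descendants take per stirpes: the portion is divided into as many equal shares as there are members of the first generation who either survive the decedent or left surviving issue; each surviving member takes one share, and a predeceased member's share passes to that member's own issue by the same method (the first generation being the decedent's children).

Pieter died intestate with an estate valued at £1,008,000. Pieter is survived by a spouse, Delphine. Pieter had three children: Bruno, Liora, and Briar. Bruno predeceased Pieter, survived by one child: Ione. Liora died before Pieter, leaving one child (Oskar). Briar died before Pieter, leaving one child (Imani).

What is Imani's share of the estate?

Delphine takes three-eighths of £1,008,000 = £378,000. The remaining £630,000 passes to the descendants.
The descendants' portion (£630,000) is divided into 3 shares of £210,000: Bruno's £210,000 share passes to Bruno's issue; Liora's £210,000 share passes to Liora's issue; Briar's £210,000 share passes to Briar's issue.
Bruno's share (£210,000) passes entirely to Ione.
Liora's share (£210,000) passes entirely to Oskar.
Briar's share (£210,000) passes entirely to Imani.

Imani receives £210,000.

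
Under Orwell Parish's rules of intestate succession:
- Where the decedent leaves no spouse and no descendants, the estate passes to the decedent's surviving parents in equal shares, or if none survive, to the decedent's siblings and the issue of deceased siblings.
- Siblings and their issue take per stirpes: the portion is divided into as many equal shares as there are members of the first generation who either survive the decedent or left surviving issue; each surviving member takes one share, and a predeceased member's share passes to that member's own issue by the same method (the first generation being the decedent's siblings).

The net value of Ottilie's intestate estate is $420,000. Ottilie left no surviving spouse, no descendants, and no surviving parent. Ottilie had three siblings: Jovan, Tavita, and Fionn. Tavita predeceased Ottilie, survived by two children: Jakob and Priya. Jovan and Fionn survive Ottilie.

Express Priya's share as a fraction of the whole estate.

The entire $420,000 passes to the siblings and their issue.
That amount ($420,000) is divided into 3 shares of $140,000: Jovan and Fionn each take $140,000; Tavita's $140,000 share passes to Tavita's issue.
Tavita's share ($140,000) is divided into 2 shares of $70,000: Jakob and Priya each take $70,000.

Priya receives 1/6 of the estate.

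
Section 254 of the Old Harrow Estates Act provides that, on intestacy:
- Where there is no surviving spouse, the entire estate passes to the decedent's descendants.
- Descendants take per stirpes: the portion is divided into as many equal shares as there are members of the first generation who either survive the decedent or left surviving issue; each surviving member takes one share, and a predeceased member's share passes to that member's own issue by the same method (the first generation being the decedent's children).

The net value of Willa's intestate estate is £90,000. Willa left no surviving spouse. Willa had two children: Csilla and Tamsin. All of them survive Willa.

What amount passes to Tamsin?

Tamsin receives £45,000.

The entire £90,000 passes to the descendants.
That amount (£90,000) is divided into 2 shares of £45,000: Csilla and Tamsin each take £45,000.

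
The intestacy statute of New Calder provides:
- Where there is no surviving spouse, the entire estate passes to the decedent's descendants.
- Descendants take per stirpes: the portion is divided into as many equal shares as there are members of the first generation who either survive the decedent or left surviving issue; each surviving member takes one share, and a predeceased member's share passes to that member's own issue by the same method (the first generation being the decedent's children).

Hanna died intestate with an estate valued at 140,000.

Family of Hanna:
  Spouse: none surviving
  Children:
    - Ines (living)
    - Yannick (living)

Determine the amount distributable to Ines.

Ines receives 70,000.

The entire 140,000 passes to the descendants.
That amount (140,000) is divided into 2 shares of 70,000: Ines and Yannick each take 70,000.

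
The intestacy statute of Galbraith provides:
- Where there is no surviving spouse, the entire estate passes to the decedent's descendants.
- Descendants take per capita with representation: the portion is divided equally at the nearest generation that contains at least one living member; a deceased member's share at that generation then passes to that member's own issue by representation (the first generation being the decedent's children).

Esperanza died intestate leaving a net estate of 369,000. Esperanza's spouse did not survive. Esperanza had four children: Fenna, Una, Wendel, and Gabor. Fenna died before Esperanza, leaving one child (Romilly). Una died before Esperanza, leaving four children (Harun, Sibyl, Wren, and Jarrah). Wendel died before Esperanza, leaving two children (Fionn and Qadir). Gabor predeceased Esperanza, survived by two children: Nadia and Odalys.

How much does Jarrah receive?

Jarrah receives 41,000.

The entire 369,000 passes to the descendants.
No child survives, so the initial division is made at the grandchildren's generation.
That amount (369,000) is divided into 9 shares of 41,000: Romilly, Harun, Sibyl, Wren, Jarrah, Fionn, Qadir, Nadia, and Odalys each take 41,000.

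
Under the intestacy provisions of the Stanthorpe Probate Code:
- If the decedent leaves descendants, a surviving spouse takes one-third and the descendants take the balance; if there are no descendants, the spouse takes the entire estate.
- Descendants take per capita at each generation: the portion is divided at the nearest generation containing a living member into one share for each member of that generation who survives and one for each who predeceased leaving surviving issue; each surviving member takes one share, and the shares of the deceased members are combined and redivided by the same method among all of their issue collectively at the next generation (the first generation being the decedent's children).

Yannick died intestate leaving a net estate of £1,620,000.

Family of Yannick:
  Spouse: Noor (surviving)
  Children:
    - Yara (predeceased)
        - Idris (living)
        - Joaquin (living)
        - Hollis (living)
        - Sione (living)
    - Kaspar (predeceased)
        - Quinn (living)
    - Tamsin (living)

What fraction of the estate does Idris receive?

Idris receives 4/45 of the estate.

Noor takes one-third of £1,620,000 = £540,000. The remaining £1,080,000 passes to the descendants.
The descendants' portion (£1,080,000) is divided at the children's generation into 3 shares of £360,000. Tamsin takes £360,000. The 2 shares of the deceased (Yara and Kaspar) are combined into a pool of £720,000.
That pool (£720,000) is divided at the grandchildren's generation equally among Idris, Joaquin, Hollis, Sione, and Quinn: £144,000 each.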